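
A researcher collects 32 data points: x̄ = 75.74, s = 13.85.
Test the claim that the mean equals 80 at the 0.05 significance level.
One-sample t-test:
H₀: μ = 80
H₁: μ ≠ 80
df = n - 1 = 31
t = (x̄ - μ₀) / (s/√n) = (75.74 - 80) / (13.85/√32) = -1.740
p-value = 0.0918

Since p-value > α = 0.05, we fail to reject H₀.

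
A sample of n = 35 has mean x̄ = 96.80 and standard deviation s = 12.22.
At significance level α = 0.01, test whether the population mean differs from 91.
One-sample t-test:
H₀: μ = 91
H₁: μ ≠ 91
df = n - 1 = 34
t = (x̄ - μ₀) / (s/√n) = (96.80 - 91) / (12.22/√35) = 2.808
p-value = 0.0082

Since p-value < α = 0.01, we reject H₀.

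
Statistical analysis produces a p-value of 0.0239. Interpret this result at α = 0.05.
Since p = 0.0239 < α = 0.05, reject H₀.
There is sufficient evidence to reject the null hypothesis; the result is statistically significant at the 0.05 level.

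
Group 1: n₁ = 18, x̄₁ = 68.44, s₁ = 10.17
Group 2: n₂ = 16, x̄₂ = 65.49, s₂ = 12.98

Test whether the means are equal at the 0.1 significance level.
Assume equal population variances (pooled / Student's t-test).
Student's two-sample t-test (equal variances):
H₀: μ₁ = μ₂
H₁: μ₁ ≠ μ₂
df = n₁ + n₂ - 2 = 32
Pooled variance s_p² = [(n₁-1)s₁² + (n₂-1)s₂²] / (n₁ + n₂ - 2) = [(17)(10.17²) + (15)(12.98²)] / 32 = 133.9218
SE = √(s_p²(1/n₁ + 1/n₂)) = √(133.9218 × (1/18 + 1/16)) = 3.9762
t = (x̄₁ - x̄₂) / SE = (68.44 - 65.49) / 3.9762 = 2.95 / 3.9762 = 0.742
p-value = 0.4636

Since p-value > α = 0.1, we fail to reject H₀.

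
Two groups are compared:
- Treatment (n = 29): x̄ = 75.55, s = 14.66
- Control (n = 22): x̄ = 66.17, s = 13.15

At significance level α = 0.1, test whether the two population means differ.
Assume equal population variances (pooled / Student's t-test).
Student's two-sample t-test (equal variances):
H₀: μ₁ = μ₂
H₁: μ₁ ≠ μ₂
df = n₁ + n₂ - 2 = 49
Pooled variance s_p² = [(n₁-1)s₁² + (n₂-1)s₂²] / (n₁ + n₂ - 2) = [(28)(14.66²) + (21)(13.15²)] / 49 = 196.9186
SE = √(s_p²(1/n₁ + 1/n₂)) = √(196.9186 × (1/29 + 1/22)) = 3.9675
t = (x̄₁ - x̄₂) / SE = (75.55 - 66.17) / 3.9675 = 9.38 / 3.9675 = 2.364
p-value = 0.0221

Since p-value < α = 0.1, we reject H₀.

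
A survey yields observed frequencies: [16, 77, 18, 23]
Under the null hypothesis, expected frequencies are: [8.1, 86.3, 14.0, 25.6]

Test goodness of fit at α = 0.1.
Chi-square goodness of fit test:
H₀: observed counts match expected distribution
H₁: observed counts differ from expected distribution
df = k - 1 = 3
χ² = Σ(O - E)²/E
   = (16 - 8.1)²/8.1 + (77 - 86.3)²/86.3 + (18 - 14.0)²/14.0 + (23 - 25.6)²/25.6
   = 7.705 + 1.002 + 1.143 + 0.264
   = 10.11
p-value = 0.0176

Since p-value < α = 0.1, we reject H₀.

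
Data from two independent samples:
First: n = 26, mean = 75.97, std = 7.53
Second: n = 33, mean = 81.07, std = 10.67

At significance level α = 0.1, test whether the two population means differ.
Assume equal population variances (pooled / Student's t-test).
Student's two-sample t-test (equal variances):
H₀: μ₁ = μ₂
H₁: μ₁ ≠ μ₂
df = n₁ + n₂ - 2 = 57
Pooled variance s_p² = [(n₁-1)s₁² + (n₂-1)s₂²] / (n₁ + n₂ - 2) = [(25)(7.53²) + (32)(10.67²)] / 57 = 88.7840
SE = √(s_p²(1/n₁ + 1/n₂)) = √(88.7840 × (1/26 + 1/33)) = 2.4709
t = (x̄₁ - x̄₂) / SE = (75.97 - 81.07) / 2.4709 = -5.10 / 2.4709 = -2.064
p-value = 0.0436

Since p-value < α = 0.1, we reject H₀.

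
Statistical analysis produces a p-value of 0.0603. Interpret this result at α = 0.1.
Since p = 0.0603 < α = 0.1, reject H₀.
There is sufficient evidence to reject the null hypothesis; the result is statistically significant at the 0.1 level.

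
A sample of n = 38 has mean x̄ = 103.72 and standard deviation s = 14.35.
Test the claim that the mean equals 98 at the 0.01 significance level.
One-sample t-test:
H₀: μ = 98
H₁: μ ≠ 98
df = n - 1 = 37
t = (x̄ - μ₀) / (s/√n) = (103.72 - 98) / (14.35/√38) = 2.457
p-value = 0.0188

Since p-value > α = 0.01, we fail to reject H₀.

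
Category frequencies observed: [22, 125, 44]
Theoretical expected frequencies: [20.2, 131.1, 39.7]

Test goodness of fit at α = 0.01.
Chi-square goodness of fit test:
H₀: observed counts match expected distribution
H₁: observed counts differ from expected distribution
df = k - 1 = 2
χ² = Σ(O - E)²/E
   = (22 - 20.2)²/20.2 + (125 - 131.1)²/131.1 + (44 - 39.7)²/39.7
   = 0.160 + 0.284 + 0.466
   = 0.91
p-value = 0.6345

Since p-value > α = 0.01, we fail to reject H₀.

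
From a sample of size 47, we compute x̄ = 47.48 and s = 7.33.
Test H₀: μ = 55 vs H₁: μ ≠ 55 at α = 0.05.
One-sample t-test:
H₀: μ = 55
H₁: μ ≠ 55
df = n - 1 = 46
t = (x̄ - μ₀) / (s/√n) = (47.48 - 55) / (7.33/√47) = -7.033
p-value < 0.0001

Since p-value < α = 0.05, we reject H₀.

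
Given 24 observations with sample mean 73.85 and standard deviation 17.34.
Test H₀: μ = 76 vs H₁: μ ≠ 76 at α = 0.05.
One-sample t-test:
H₀: μ = 76
H₁: μ ≠ 76
df = n - 1 = 23
t = (x̄ - μ₀) / (s/√n) = (73.85 - 76) / (17.34/√24) = -0.607
p-value = 0.5495

Since p-value > α = 0.05, we fail to reject H₀.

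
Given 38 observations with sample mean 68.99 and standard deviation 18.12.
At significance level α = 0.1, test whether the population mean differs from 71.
One-sample t-test:
H₀: μ = 71
H₁: μ ≠ 71
df = n - 1 = 37
t = (x̄ - μ₀) / (s/√n) = (68.99 - 71) / (18.12/√38) = -0.684
p-value = 0.4984

Since p-value > α = 0.1, we fail to reject H₀.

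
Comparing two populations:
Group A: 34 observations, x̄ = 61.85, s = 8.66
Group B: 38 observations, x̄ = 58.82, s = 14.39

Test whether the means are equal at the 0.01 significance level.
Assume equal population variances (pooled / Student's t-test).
Student's two-sample t-test (equal variances):
H₀: μ₁ = μ₂
H₁: μ₁ ≠ μ₂
df = n₁ + n₂ - 2 = 70
Pooled variance s_p² = [(n₁-1)s₁² + (n₂-1)s₂²] / (n₁ + n₂ - 2) = [(33)(8.66²) + (37)(14.39²)] / 70 = 144.8075
SE = √(s_p²(1/n₁ + 1/n₂)) = √(144.8075 × (1/34 + 1/38)) = 2.8407
t = (x̄₁ - x̄₂) / SE = (61.85 - 58.82) / 2.8407 = 3.03 / 2.8407 = 1.067
p-value = 0.2898

Since p-value > α = 0.01, we fail to reject H₀.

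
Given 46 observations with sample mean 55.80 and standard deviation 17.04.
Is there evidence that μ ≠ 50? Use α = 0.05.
One-sample t-test:
H₀: μ = 50
H₁: μ ≠ 50
df = n - 1 = 45
t = (x̄ - μ₀) / (s/√n) = (55.80 - 50) / (17.04/√46) = 2.309
p-value = 0.0256

Since p-value < α = 0.05, we reject H₀.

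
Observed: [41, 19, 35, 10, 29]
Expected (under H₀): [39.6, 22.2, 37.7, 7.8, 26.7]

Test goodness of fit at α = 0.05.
Chi-square goodness of fit test:
H₀: observed counts match expected distribution
H₁: observed counts differ from expected distribution
df = k - 1 = 4
χ² = Σ(O - E)²/E
   = (41 - 39.6)²/39.6 + (19 - 22.2)²/22.2 + (35 - 37.7)²/37.7 + (10 - 7.8)²/7.8 + (29 - 26.7)²/26.7
   = 0.049 + 0.461 + 0.193 + 0.621 + 0.198
   = 1.52
p-value = 0.8226

Since p-value > α = 0.05, we fail to reject H₀.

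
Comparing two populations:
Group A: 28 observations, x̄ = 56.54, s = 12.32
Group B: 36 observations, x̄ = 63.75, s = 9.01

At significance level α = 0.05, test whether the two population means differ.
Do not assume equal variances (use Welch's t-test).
Welch's two-sample t-test:
H₀: μ₁ = μ₂
H₁: μ₁ ≠ μ₂
s₁²/n₁ = 12.32²/28 = 5.4208,  s₂²/n₂ = 9.01²/36 = 2.2550
SE = √(s₁²/n₁ + s₂²/n₂) = √(5.4208 + 2.2550) = 2.7705
df (Welch-Satterthwaite) = (s₁²/n₁ + s₂²/n₂)² / [(s₁²/n₁)²/(n₁-1) + (s₂²/n₂)²/(n₂-1)] ≈ 47.76
t = (x̄₁ - x̄₂) / SE = (56.54 - 63.75) / 2.7705 = -7.21 / 2.7705 = -2.602
p-value = 0.0123

Since p-value < α = 0.05, we reject H₀.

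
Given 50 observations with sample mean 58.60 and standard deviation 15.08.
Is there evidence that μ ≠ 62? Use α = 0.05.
One-sample t-test:
H₀: μ = 62
H₁: μ ≠ 62
df = n - 1 = 49
t = (x̄ - μ₀) / (s/√n) = (58.60 - 62) / (15.08/√50) = -1.594
p-value = 0.1173

Since p-value > α = 0.05, we fail to reject H₀.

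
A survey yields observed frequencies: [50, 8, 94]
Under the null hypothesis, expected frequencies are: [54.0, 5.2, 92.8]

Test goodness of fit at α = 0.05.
Chi-square goodness of fit test:
H₀: observed counts match expected distribution
H₁: observed counts differ from expected distribution
df = k - 1 = 2
χ² = Σ(O - E)²/E
   = (50 - 54.0)²/54.0 + (8 - 5.2)²/5.2 + (94 - 92.8)²/92.8
   = 0.296 + 1.508 + 0.016
   = 1.82
p-value = 0.4026

Since p-value > α = 0.05, we fail to reject H₀.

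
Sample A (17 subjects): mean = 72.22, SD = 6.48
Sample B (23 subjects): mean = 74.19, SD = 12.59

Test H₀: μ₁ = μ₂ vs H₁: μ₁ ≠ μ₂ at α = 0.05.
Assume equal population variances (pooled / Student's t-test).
Student's two-sample t-test (equal variances):
H₀: μ₁ = μ₂
H₁: μ₁ ≠ μ₂
df = n₁ + n₂ - 2 = 38
Pooled variance s_p² = [(n₁-1)s₁² + (n₂-1)s₂²] / (n₁ + n₂ - 2) = [(16)(6.48²) + (22)(12.59²)] / 38 = 109.4480
SE = √(s_p²(1/n₁ + 1/n₂)) = √(109.4480 × (1/17 + 1/23)) = 3.3462
t = (x̄₁ - x̄₂) / SE = (72.22 - 74.19) / 3.3462 = -1.97 / 3.3462 = -0.589
p-value = 0.5595

Since p-value > α = 0.05, we fail to reject H₀.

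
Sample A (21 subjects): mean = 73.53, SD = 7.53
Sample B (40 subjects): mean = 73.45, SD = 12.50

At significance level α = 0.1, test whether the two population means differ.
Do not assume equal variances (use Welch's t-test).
Welch's two-sample t-test:
H₀: μ₁ = μ₂
H₁: μ₁ ≠ μ₂
s₁²/n₁ = 7.53²/21 = 2.7000,  s₂²/n₂ = 12.50²/40 = 3.9062
SE = √(s₁²/n₁ + s₂²/n₂) = √(2.7000 + 3.9062) = 2.5703
df (Welch-Satterthwaite) = (s₁²/n₁ + s₂²/n₂)² / [(s₁²/n₁)²/(n₁-1) + (s₂²/n₂)²/(n₂-1)] ≈ 57.75
t = (x̄₁ - x̄₂) / SE = (73.53 - 73.45) / 2.5703 = 0.08 / 2.5703 = 0.031
p-value = 0.9753

Since p-value > α = 0.1, we fail to reject H₀.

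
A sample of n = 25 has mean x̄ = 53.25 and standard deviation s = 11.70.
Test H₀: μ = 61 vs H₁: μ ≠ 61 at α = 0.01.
One-sample t-test:
H₀: μ = 61
H₁: μ ≠ 61
df = n - 1 = 24
t = (x̄ - μ₀) / (s/√n) = (53.25 - 61) / (11.70/√25) = -3.312
p-value = 0.0029

Since p-value < α = 0.01, we reject H₀.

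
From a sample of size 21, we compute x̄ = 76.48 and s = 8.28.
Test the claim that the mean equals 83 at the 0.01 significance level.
One-sample t-test:
H₀: μ = 83
H₁: μ ≠ 83
df = n - 1 = 20
t = (x̄ - μ₀) / (s/√n) = (76.48 - 83) / (8.28/√21) = -3.609
p-value = 0.0018

Since p-value < α = 0.01, we reject H₀.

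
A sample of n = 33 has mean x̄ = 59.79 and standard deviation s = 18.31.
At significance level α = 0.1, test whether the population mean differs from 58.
One-sample t-test:
H₀: μ = 58
H₁: μ ≠ 58
df = n - 1 = 32
t = (x̄ - μ₀) / (s/√n) = (59.79 - 58) / (18.31/√33) = 0.562
p-value = 0.5783

Since p-value > α = 0.1, we fail to reject H₀.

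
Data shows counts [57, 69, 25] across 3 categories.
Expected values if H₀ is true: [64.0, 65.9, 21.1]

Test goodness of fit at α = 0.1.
Chi-square goodness of fit test:
H₀: observed counts match expected distribution
H₁: observed counts differ from expected distribution
df = k - 1 = 2
χ² = Σ(O - E)²/E
   = (57 - 64.0)²/64.0 + (69 - 65.9)²/65.9 + (25 - 21.1)²/21.1
   = 0.766 + 0.146 + 0.721
   = 1.63
p-value = 0.4421

Since p-value > α = 0.1, we fail to reject H₀.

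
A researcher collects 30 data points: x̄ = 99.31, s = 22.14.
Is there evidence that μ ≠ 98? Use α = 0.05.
One-sample t-test:
H₀: μ = 98
H₁: μ ≠ 98
df = n - 1 = 29
t = (x̄ - μ₀) / (s/√n) = (99.31 - 98) / (22.14/√30) = 0.324
p-value = 0.7482

Since p-value > α = 0.05, we fail to reject H₀.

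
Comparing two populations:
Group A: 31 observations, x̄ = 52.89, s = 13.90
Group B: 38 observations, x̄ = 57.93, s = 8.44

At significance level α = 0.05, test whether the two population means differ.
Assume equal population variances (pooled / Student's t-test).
Student's two-sample t-test (equal variances):
H₀: μ₁ = μ₂
H₁: μ₁ ≠ μ₂
df = n₁ + n₂ - 2 = 67
Pooled variance s_p² = [(n₁-1)s₁² + (n₂-1)s₂²] / (n₁ + n₂ - 2) = [(30)(13.90²) + (37)(8.44²)] / 67 = 125.8499
SE = √(s_p²(1/n₁ + 1/n₂)) = √(125.8499 × (1/31 + 1/38)) = 2.7151
t = (x̄₁ - x̄₂) / SE = (52.89 - 57.93) / 2.7151 = -5.04 / 2.7151 = -1.856
p-value = 0.0678

Since p-value > α = 0.05, we fail to reject H₀.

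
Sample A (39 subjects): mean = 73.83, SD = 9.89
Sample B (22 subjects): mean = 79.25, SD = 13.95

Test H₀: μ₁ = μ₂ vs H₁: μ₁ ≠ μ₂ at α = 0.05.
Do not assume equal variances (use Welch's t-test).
Welch's two-sample t-test:
H₀: μ₁ = μ₂
H₁: μ₁ ≠ μ₂
s₁²/n₁ = 9.89²/39 = 2.5080,  s₂²/n₂ = 13.95²/22 = 8.8456
SE = √(s₁²/n₁ + s₂²/n₂) = √(2.5080 + 8.8456) = 3.3695
df (Welch-Satterthwaite) = (s₁²/n₁ + s₂²/n₂)² / [(s₁²/n₁)²/(n₁-1) + (s₂²/n₂)²/(n₂-1)] ≈ 33.12
t = (x̄₁ - x̄₂) / SE = (73.83 - 79.25) / 3.3695 = -5.42 / 3.3695 = -1.609
p-value = 0.1172

Since p-value > α = 0.05, we fail to reject H₀.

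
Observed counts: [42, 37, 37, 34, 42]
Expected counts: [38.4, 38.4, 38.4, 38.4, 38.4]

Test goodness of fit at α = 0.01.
Chi-square goodness of fit test:
H₀: observed counts match expected distribution
H₁: observed counts differ from expected distribution
df = k - 1 = 4
χ² = Σ(O - E)²/E
   = (42 - 38.4)²/38.4 + (37 - 38.4)²/38.4 + (37 - 38.4)²/38.4 + (34 - 38.4)²/38.4 + (42 - 38.4)²/38.4
   = 0.338 + 0.051 + 0.051 + 0.504 + 0.338
   = 1.28
p-value = 0.8645

Since p-value > α = 0.01, we fail to reject H₀.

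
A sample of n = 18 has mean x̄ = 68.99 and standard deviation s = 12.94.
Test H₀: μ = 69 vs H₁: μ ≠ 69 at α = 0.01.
One-sample t-test:
H₀: μ = 69
H₁: μ ≠ 69
df = n - 1 = 17
t = (x̄ - μ₀) / (s/√n) = (68.99 - 69) / (12.94/√18) = -0.003
p-value = 0.9974

Since p-value > α = 0.01, we fail to reject H₀.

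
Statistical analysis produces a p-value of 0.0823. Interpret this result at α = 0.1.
Since p = 0.0823 < α = 0.1, reject H₀.
There is sufficient evidence to reject the null hypothesis; the result is statistically significant at the 0.1 level.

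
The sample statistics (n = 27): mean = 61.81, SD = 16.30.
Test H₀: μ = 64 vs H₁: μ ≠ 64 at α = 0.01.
One-sample t-test:
H₀: μ = 64
H₁: μ ≠ 64
df = n - 1 = 26
t = (x̄ - μ₀) / (s/√n) = (61.81 - 64) / (16.30/√27) = -0.698
p-value = 0.4913

Since p-value > α = 0.01, we fail to reject H₀.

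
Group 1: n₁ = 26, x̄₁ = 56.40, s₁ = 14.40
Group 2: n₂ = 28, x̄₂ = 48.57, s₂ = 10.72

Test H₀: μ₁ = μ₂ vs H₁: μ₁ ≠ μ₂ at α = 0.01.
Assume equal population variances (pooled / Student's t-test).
Student's two-sample t-test (equal variances):
H₀: μ₁ = μ₂
H₁: μ₁ ≠ μ₂
df = n₁ + n₂ - 2 = 52
Pooled variance s_p² = [(n₁-1)s₁² + (n₂-1)s₂²] / (n₁ + n₂ - 2) = [(25)(14.40²) + (27)(10.72²)] / 52 = 159.3615
SE = √(s_p²(1/n₁ + 1/n₂)) = √(159.3615 × (1/26 + 1/28)) = 3.4381
t = (x̄₁ - x̄₂) / SE = (56.40 - 48.57) / 3.4381 = 7.83 / 3.4381 = 2.277
p-value = 0.0269

Since p-value > α = 0.01, we fail to reject H₀.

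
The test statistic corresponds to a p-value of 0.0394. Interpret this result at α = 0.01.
Since p = 0.0394 > α = 0.01, fail to reject H₀.
There is insufficient evidence to reject the null hypothesis; the result is not statistically significant at the 0.01 level.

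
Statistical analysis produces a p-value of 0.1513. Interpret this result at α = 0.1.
Since p = 0.1513 > α = 0.1, fail to reject H₀.
There is insufficient evidence to reject the null hypothesis; the result is not statistically significant at the 0.1 level.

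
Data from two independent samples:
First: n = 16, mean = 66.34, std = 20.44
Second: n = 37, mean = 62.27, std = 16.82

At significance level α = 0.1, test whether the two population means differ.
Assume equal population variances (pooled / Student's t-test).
Student's two-sample t-test (equal variances):
H₀: μ₁ = μ₂
H₁: μ₁ ≠ μ₂
df = n₁ + n₂ - 2 = 51
Pooled variance s_p² = [(n₁-1)s₁² + (n₂-1)s₂²] / (n₁ + n₂ - 2) = [(15)(20.44²) + (36)(16.82²)] / 51 = 322.5833
SE = √(s_p²(1/n₁ + 1/n₂)) = √(322.5833 × (1/16 + 1/37)) = 5.3740
t = (x̄₁ - x̄₂) / SE = (66.34 - 62.27) / 5.3740 = 4.07 / 5.3740 = 0.757
p-value = 0.4523

Since p-value > α = 0.1, we fail to reject H₀.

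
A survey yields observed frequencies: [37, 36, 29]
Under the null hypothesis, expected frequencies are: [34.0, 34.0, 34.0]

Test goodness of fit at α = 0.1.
Chi-square goodness of fit test:
H₀: observed counts match expected distribution
H₁: observed counts differ from expected distribution
df = k - 1 = 2
χ² = Σ(O - E)²/E
   = (37 - 34.0)²/34.0 + (36 - 34.0)²/34.0 + (29 - 34.0)²/34.0
   = 0.265 + 0.118 + 0.735
   = 1.12
p-value = 0.5719

Since p-value > α = 0.1, we fail to reject H₀.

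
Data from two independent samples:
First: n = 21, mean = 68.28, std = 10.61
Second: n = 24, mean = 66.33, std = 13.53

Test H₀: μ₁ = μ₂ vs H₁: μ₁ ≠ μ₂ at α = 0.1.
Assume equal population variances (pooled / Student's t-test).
Student's two-sample t-test (equal variances):
H₀: μ₁ = μ₂
H₁: μ₁ ≠ μ₂
df = n₁ + n₂ - 2 = 43
Pooled variance s_p² = [(n₁-1)s₁² + (n₂-1)s₂²] / (n₁ + n₂ - 2) = [(20)(10.61²) + (23)(13.53²)] / 43 = 150.2754
SE = √(s_p²(1/n₁ + 1/n₂)) = √(150.2754 × (1/21 + 1/24)) = 3.6630
t = (x̄₁ - x̄₂) / SE = (68.28 - 66.33) / 3.6630 = 1.95 / 3.6630 = 0.532
p-value = 0.5972

Since p-value > α = 0.1, we fail to reject H₀.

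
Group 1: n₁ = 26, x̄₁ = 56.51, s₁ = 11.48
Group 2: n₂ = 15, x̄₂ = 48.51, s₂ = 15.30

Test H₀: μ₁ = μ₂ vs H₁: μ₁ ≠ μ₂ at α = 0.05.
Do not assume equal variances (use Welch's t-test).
Welch's two-sample t-test:
H₀: μ₁ = μ₂
H₁: μ₁ ≠ μ₂
s₁²/n₁ = 11.48²/26 = 5.0689,  s₂²/n₂ = 15.30²/15 = 15.6060
SE = √(s₁²/n₁ + s₂²/n₂) = √(5.0689 + 15.6060) = 4.5470
df (Welch-Satterthwaite) = (s₁²/n₁ + s₂²/n₂)² / [(s₁²/n₁)²/(n₁-1) + (s₂²/n₂)²/(n₂-1)] ≈ 23.20
t = (x̄₁ - x̄₂) / SE = (56.51 - 48.51) / 4.5470 = 8.00 / 4.5470 = 1.759
p-value = 0.0917

Since p-value > α = 0.05, we fail to reject H₀.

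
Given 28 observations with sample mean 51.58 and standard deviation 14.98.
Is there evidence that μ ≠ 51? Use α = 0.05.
One-sample t-test:
H₀: μ = 51
H₁: μ ≠ 51
df = n - 1 = 27
t = (x̄ - μ₀) / (s/√n) = (51.58 - 51) / (14.98/√28) = 0.205
p-value = 0.8392

Since p-value > α = 0.05, we fail to reject H₀.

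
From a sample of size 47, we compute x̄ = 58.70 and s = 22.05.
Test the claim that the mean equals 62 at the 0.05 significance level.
One-sample t-test:
H₀: μ = 62
H₁: μ ≠ 62
df = n - 1 = 46
t = (x̄ - μ₀) / (s/√n) = (58.70 - 62) / (22.05/√47) = -1.026
p-value = 0.3102

Since p-value > α = 0.05, we fail to reject H₀.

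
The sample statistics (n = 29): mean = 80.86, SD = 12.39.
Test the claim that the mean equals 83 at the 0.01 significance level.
One-sample t-test:
H₀: μ = 83
H₁: μ ≠ 83
df = n - 1 = 28
t = (x̄ - μ₀) / (s/√n) = (80.86 - 83) / (12.39/√29) = -0.930
p-value = 0.3603

Since p-value > α = 0.01, we fail to reject H₀.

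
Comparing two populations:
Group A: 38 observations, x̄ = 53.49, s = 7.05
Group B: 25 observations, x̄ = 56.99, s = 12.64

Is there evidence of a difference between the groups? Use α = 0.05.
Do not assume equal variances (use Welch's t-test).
Welch's two-sample t-test:
H₀: μ₁ = μ₂
H₁: μ₁ ≠ μ₂
s₁²/n₁ = 7.05²/38 = 1.3080,  s₂²/n₂ = 12.64²/25 = 6.3908
SE = √(s₁²/n₁ + s₂²/n₂) = √(1.3080 + 6.3908) = 2.7747
df (Welch-Satterthwaite) = (s₁²/n₁ + s₂²/n₂)² / [(s₁²/n₁)²/(n₁-1) + (s₂²/n₂)²/(n₂-1)] ≈ 33.91
t = (x̄₁ - x̄₂) / SE = (53.49 - 56.99) / 2.7747 = -3.50 / 2.7747 = -1.261
p-value = 0.2158

Since p-value > α = 0.05, we fail to reject H₀.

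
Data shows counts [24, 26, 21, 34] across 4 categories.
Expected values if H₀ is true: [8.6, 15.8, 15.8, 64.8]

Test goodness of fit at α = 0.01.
Chi-square goodness of fit test:
H₀: observed counts match expected distribution
H₁: observed counts differ from expected distribution
df = k - 1 = 3
χ² = Σ(O - E)²/E
   = (24 - 8.6)²/8.6 + (26 - 15.8)²/15.8 + (21 - 15.8)²/15.8 + (34 - 64.8)²/64.8
   = 27.577 + 6.585 + 1.711 + 14.640
   = 50.51
p-value < 0.0001

Since p-value < α = 0.01, we reject H₀.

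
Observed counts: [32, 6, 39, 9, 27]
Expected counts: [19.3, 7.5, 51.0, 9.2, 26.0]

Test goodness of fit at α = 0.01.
Chi-square goodness of fit test:
H₀: observed counts match expected distribution
H₁: observed counts differ from expected distribution
df = k - 1 = 4
χ² = Σ(O - E)²/E
   = (32 - 19.3)²/19.3 + (6 - 7.5)²/7.5 + (39 - 51.0)²/51.0 + (9 - 9.2)²/9.2 + (27 - 26.0)²/26.0
   = 8.357 + 0.300 + 2.824 + 0.004 + 0.038
   = 11.52
p-value = 0.0213

Since p-value > α = 0.01, we fail to reject H₀.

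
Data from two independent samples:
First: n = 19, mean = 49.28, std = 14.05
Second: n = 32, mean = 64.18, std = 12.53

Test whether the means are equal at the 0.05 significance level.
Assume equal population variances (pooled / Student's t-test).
Student's two-sample t-test (equal variances):
H₀: μ₁ = μ₂
H₁: μ₁ ≠ μ₂
df = n₁ + n₂ - 2 = 49
Pooled variance s_p² = [(n₁-1)s₁² + (n₂-1)s₂²] / (n₁ + n₂ - 2) = [(18)(14.05²) + (31)(12.53²)] / 49 = 171.8423
SE = √(s_p²(1/n₁ + 1/n₂)) = √(171.8423 × (1/19 + 1/32)) = 3.7966
t = (x̄₁ - x̄₂) / SE = (49.28 - 64.18) / 3.7966 = -14.90 / 3.7966 = -3.925
p-value = 0.0003

Since p-value < α = 0.05, we reject H₀.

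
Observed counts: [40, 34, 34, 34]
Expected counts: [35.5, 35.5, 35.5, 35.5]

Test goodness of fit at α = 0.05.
Chi-square goodness of fit test:
H₀: observed counts match expected distribution
H₁: observed counts differ from expected distribution
df = k - 1 = 3
χ² = Σ(O - E)²/E
   = (40 - 35.5)²/35.5 + (34 - 35.5)²/35.5 + (34 - 35.5)²/35.5 + (34 - 35.5)²/35.5
   = 0.570 + 0.063 + 0.063 + 0.063
   = 0.76
p-value = 0.8589

Since p-value > α = 0.05, we fail to reject H₀.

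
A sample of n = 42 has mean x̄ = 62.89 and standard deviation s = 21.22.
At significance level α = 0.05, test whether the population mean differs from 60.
One-sample t-test:
H₀: μ = 60
H₁: μ ≠ 60
df = n - 1 = 41
t = (x̄ - μ₀) / (s/√n) = (62.89 - 60) / (21.22/√42) = 0.883
p-value = 0.3826

Since p-value > α = 0.05, we fail to reject H₀.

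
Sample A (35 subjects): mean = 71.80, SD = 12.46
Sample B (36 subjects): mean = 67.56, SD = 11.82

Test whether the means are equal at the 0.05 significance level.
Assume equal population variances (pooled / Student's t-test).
Student's two-sample t-test (equal variances):
H₀: μ₁ = μ₂
H₁: μ₁ ≠ μ₂
df = n₁ + n₂ - 2 = 69
Pooled variance s_p² = [(n₁-1)s₁² + (n₂-1)s₂²] / (n₁ + n₂ - 2) = [(34)(12.46²) + (35)(11.82²)] / 69 = 147.3694
SE = √(s_p²(1/n₁ + 1/n₂)) = √(147.3694 × (1/35 + 1/36)) = 2.8817
t = (x̄₁ - x̄₂) / SE = (71.80 - 67.56) / 2.8817 = 4.24 / 2.8817 = 1.471
p-value = 0.1457

Since p-value > α = 0.05, we fail to reject H₀.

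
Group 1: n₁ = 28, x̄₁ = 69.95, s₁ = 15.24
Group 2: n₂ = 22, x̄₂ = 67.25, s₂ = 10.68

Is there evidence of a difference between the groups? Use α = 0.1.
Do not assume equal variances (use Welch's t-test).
Welch's two-sample t-test:
H₀: μ₁ = μ₂
H₁: μ₁ ≠ μ₂
s₁²/n₁ = 15.24²/28 = 8.2949,  s₂²/n₂ = 10.68²/22 = 5.1847
SE = √(s₁²/n₁ + s₂²/n₂) = √(8.2949 + 5.1847) = 3.6715
df (Welch-Satterthwaite) = (s₁²/n₁ + s₂²/n₂)² / [(s₁²/n₁)²/(n₁-1) + (s₂²/n₂)²/(n₂-1)] ≈ 47.46
t = (x̄₁ - x̄₂) / SE = (69.95 - 67.25) / 3.6715 = 2.70 / 3.6715 = 0.735
p-value = 0.4657

Since p-value > α = 0.1, we fail to reject H₀.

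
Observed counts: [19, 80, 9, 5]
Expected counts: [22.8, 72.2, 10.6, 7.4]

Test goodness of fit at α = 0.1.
Chi-square goodness of fit test:
H₀: observed counts match expected distribution
H₁: observed counts differ from expected distribution
df = k - 1 = 3
χ² = Σ(O - E)²/E
   = (19 - 22.8)²/22.8 + (80 - 72.2)²/72.2 + (9 - 10.6)²/10.6 + (5 - 7.4)²/7.4
   = 0.633 + 0.843 + 0.242 + 0.778
   = 2.50
p-value = 0.4760

Since p-value > α = 0.1, we fail to reject H₀.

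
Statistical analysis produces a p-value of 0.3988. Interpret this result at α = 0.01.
Since p = 0.3988 > α = 0.01, fail to reject H₀.
There is insufficient evidence to reject the null hypothesis; the result is not statistically significant at the 0.01 level.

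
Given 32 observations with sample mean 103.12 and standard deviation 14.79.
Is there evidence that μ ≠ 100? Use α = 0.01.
One-sample t-test:
H₀: μ = 100
H₁: μ ≠ 100
df = n - 1 = 31
t = (x̄ - μ₀) / (s/√n) = (103.12 - 100) / (14.79/√32) = 1.193
p-value = 0.2418

Since p-value > α = 0.01, we fail to reject H₀.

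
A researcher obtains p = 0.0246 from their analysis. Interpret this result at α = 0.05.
Since p = 0.0246 < α = 0.05, reject H₀.
There is sufficient evidence to reject the null hypothesis; the result is statistically significant at the 0.05 level.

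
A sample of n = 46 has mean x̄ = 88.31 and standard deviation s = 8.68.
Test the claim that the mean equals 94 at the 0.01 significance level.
One-sample t-test:
H₀: μ = 94
H₁: μ ≠ 94
df = n - 1 = 45
t = (x̄ - μ₀) / (s/√n) = (88.31 - 94) / (8.68/√46) = -4.446
p-value = 0.0001

Since p-value < α = 0.01, we reject H₀.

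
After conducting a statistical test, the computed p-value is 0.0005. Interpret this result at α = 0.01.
Since p = 0.0005 < α = 0.01, reject H₀.
There is sufficient evidence to reject the null hypothesis; the result is statistically significant at the 0.01 level.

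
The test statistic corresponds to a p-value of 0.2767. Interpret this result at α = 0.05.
Since p = 0.2767 > α = 0.05, fail to reject H₀.
There is insufficient evidence to reject the null hypothesis; the result is not statistically significant at the 0.05 level.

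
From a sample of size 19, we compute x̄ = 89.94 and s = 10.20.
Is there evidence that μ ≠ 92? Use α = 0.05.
One-sample t-test:
H₀: μ = 92
H₁: μ ≠ 92
df = n - 1 = 18
t = (x̄ - μ₀) / (s/√n) = (89.94 - 92) / (10.20/√19) = -0.880
p-value = 0.3903

Since p-value > α = 0.05, we fail to reject H₀.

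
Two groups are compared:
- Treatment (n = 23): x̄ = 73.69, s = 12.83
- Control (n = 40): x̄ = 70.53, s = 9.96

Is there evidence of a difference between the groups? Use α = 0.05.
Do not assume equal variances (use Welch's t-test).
Welch's two-sample t-test:
H₀: μ₁ = μ₂
H₁: μ₁ ≠ μ₂
s₁²/n₁ = 12.83²/23 = 7.1569,  s₂²/n₂ = 9.96²/40 = 2.4800
SE = √(s₁²/n₁ + s₂²/n₂) = √(7.1569 + 2.4800) = 3.1043
df (Welch-Satterthwaite) = (s₁²/n₁ + s₂²/n₂)² / [(s₁²/n₁)²/(n₁-1) + (s₂²/n₂)²/(n₂-1)] ≈ 37.36
t = (x̄₁ - x̄₂) / SE = (73.69 - 70.53) / 3.1043 = 3.16 / 3.1043 = 1.018
p-value = 0.3153

Since p-value > α = 0.05, we fail to reject H₀.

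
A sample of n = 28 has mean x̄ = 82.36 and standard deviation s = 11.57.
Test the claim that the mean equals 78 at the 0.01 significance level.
One-sample t-test:
H₀: μ = 78
H₁: μ ≠ 78
df = n - 1 = 27
t = (x̄ - μ₀) / (s/√n) = (82.36 - 78) / (11.57/√28) = 1.994
p-value = 0.0563

Since p-value > α = 0.01, we fail to reject H₀.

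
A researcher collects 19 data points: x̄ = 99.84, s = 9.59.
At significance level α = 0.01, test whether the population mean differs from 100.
One-sample t-test:
H₀: μ = 100
H₁: μ ≠ 100
df = n - 1 = 18
t = (x̄ - μ₀) / (s/√n) = (99.84 - 100) / (9.59/√19) = -0.073
p-value = 0.9428

Since p-value > α = 0.01, we fail to reject H₀.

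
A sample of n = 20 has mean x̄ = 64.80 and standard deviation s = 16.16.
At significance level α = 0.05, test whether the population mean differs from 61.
One-sample t-test:
H₀: μ = 61
H₁: μ ≠ 61
df = n - 1 = 19
t = (x̄ - μ₀) / (s/√n) = (64.80 - 61) / (16.16/√20) = 1.052
p-value = 0.3062

Since p-value > α = 0.05, we fail to reject H₀.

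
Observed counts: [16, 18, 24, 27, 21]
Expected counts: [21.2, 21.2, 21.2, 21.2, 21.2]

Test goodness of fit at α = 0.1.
Chi-square goodness of fit test:
H₀: observed counts match expected distribution
H₁: observed counts differ from expected distribution
df = k - 1 = 4
χ² = Σ(O - E)²/E
   = (16 - 21.2)²/21.2 + (18 - 21.2)²/21.2 + (24 - 21.2)²/21.2 + (27 - 21.2)²/21.2 + (21 - 21.2)²/21.2
   = 1.275 + 0.483 + 0.370 + 1.587 + 0.002
   = 3.72
p-value = 0.4457

Since p-value > α = 0.1, we fail to reject H₀.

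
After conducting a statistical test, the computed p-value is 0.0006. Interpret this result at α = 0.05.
Since p = 0.0006 < α = 0.05, reject H₀.
There is sufficient evidence to reject the null hypothesis; the result is statistically significant at the 0.05 level.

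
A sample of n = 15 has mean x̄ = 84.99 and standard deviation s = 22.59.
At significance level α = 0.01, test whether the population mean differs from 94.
One-sample t-test:
H₀: μ = 94
H₁: μ ≠ 94
df = n - 1 = 14
t = (x̄ - μ₀) / (s/√n) = (84.99 - 94) / (22.59/√15) = -1.545
p-value = 0.1447

Since p-value > α = 0.01, we fail to reject H₀.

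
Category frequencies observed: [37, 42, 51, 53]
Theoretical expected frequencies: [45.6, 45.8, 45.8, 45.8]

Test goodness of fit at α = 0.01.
Chi-square goodness of fit test:
H₀: observed counts match expected distribution
H₁: observed counts differ from expected distribution
df = k - 1 = 3
χ² = Σ(O - E)²/E
   = (37 - 45.6)²/45.6 + (42 - 45.8)²/45.8 + (51 - 45.8)²/45.8 + (53 - 45.8)²/45.8
   = 1.622 + 0.315 + 0.590 + 1.132
   = 3.66
p-value = 0.3007

Since p-value > α = 0.01, we fail to reject H₀.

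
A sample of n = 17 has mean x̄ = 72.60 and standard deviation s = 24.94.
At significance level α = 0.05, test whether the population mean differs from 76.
One-sample t-test:
H₀: μ = 76
H₁: μ ≠ 76
df = n - 1 = 16
t = (x̄ - μ₀) / (s/√n) = (72.60 - 76) / (24.94/√17) = -0.562
p-value = 0.5818

Since p-value > α = 0.05, we fail to reject H₀.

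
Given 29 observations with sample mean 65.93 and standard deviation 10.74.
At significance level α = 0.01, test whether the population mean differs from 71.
One-sample t-test:
H₀: μ = 71
H₁: μ ≠ 71
df = n - 1 = 28
t = (x̄ - μ₀) / (s/√n) = (65.93 - 71) / (10.74/√29) = -2.542
p-value = 0.0168

Since p-value > α = 0.01, we fail to reject H₀.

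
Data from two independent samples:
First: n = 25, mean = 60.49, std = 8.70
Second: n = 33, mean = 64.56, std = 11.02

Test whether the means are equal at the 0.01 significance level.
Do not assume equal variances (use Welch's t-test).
Welch's two-sample t-test:
H₀: μ₁ = μ₂
H₁: μ₁ ≠ μ₂
s₁²/n₁ = 8.70²/25 = 3.0276,  s₂²/n₂ = 11.02²/33 = 3.6800
SE = √(s₁²/n₁ + s₂²/n₂) = √(3.0276 + 3.6800) = 2.5899
df (Welch-Satterthwaite) = (s₁²/n₁ + s₂²/n₂)² / [(s₁²/n₁)²/(n₁-1) + (s₂²/n₂)²/(n₂-1)] ≈ 55.88
t = (x̄₁ - x̄₂) / SE = (60.49 - 64.56) / 2.5899 = -4.07 / 2.5899 = -1.571
p-value = 0.1217

Since p-value > α = 0.01, we fail to reject H₀.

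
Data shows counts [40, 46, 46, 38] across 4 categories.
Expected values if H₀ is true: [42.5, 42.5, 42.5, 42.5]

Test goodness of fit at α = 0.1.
Chi-square goodness of fit test:
H₀: observed counts match expected distribution
H₁: observed counts differ from expected distribution
df = k - 1 = 3
χ² = Σ(O - E)²/E
   = (40 - 42.5)²/42.5 + (46 - 42.5)²/42.5 + (46 - 42.5)²/42.5 + (38 - 42.5)²/42.5
   = 0.147 + 0.288 + 0.288 + 0.476
   = 1.20
p-value = 0.7530

Since p-value > α = 0.1, we fail to reject H₀.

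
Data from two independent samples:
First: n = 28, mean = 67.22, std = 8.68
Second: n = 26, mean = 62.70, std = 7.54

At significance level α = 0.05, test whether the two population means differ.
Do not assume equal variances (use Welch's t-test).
Welch's two-sample t-test:
H₀: μ₁ = μ₂
H₁: μ₁ ≠ μ₂
s₁²/n₁ = 8.68²/28 = 2.6908,  s₂²/n₂ = 7.54²/26 = 2.1866
SE = √(s₁²/n₁ + s₂²/n₂) = √(2.6908 + 2.1866) = 2.2085
df (Welch-Satterthwaite) = (s₁²/n₁ + s₂²/n₂)² / [(s₁²/n₁)²/(n₁-1) + (s₂²/n₂)²/(n₂-1)] ≈ 51.78
t = (x̄₁ - x̄₂) / SE = (67.22 - 62.70) / 2.2085 = 4.52 / 2.2085 = 2.047
p-value = 0.0458

Since p-value < α = 0.05, we reject H₀.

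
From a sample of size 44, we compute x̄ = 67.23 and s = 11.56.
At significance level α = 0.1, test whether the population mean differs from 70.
One-sample t-test:
H₀: μ = 70
H₁: μ ≠ 70
df = n - 1 = 43
t = (x̄ - μ₀) / (s/√n) = (67.23 - 70) / (11.56/√44) = -1.589
p-value = 0.1193

Since p-value > α = 0.1, we fail to reject H₀.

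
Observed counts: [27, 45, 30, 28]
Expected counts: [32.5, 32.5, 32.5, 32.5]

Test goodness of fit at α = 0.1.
Chi-square goodness of fit test:
H₀: observed counts match expected distribution
H₁: observed counts differ from expected distribution
df = k - 1 = 3
χ² = Σ(O - E)²/E
   = (27 - 32.5)²/32.5 + (45 - 32.5)²/32.5 + (30 - 32.5)²/32.5 + (28 - 32.5)²/32.5
   = 0.931 + 4.808 + 0.192 + 0.623
   = 6.55
p-value = 0.0876

Since p-value < α = 0.1, we reject H₀.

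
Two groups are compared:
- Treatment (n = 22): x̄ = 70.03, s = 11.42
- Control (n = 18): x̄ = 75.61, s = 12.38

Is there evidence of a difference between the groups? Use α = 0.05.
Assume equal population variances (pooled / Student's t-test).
Student's two-sample t-test (equal variances):
H₀: μ₁ = μ₂
H₁: μ₁ ≠ μ₂
df = n₁ + n₂ - 2 = 38
Pooled variance s_p² = [(n₁-1)s₁² + (n₂-1)s₂²] / (n₁ + n₂ - 2) = [(21)(11.42²) + (17)(12.38²)] / 38 = 140.6379
SE = √(s_p²(1/n₁ + 1/n₂)) = √(140.6379 × (1/22 + 1/18)) = 3.7691
t = (x̄₁ - x̄₂) / SE = (70.03 - 75.61) / 3.7691 = -5.58 / 3.7691 = -1.480
p-value = 0.1470

Since p-value > α = 0.05, we fail to reject H₀.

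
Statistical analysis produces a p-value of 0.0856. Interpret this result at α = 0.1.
Since p = 0.0856 < α = 0.1, reject H₀.
There is sufficient evidence to reject the null hypothesis; the result is statistically significant at the 0.1 level.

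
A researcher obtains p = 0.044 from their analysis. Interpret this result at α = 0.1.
Since p = 0.044 < α = 0.1, reject H₀.
There is sufficient evidence to reject the null hypothesis; the result is statistically significant at the 0.1 level.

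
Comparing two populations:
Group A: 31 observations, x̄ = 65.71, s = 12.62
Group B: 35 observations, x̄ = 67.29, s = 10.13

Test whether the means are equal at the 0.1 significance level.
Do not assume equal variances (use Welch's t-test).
Welch's two-sample t-test:
H₀: μ₁ = μ₂
H₁: μ₁ ≠ μ₂
s₁²/n₁ = 12.62²/31 = 5.1376,  s₂²/n₂ = 10.13²/35 = 2.9319
SE = √(s₁²/n₁ + s₂²/n₂) = √(5.1376 + 2.9319) = 2.8407
df (Welch-Satterthwaite) = (s₁²/n₁ + s₂²/n₂)² / [(s₁²/n₁)²/(n₁-1) + (s₂²/n₂)²/(n₂-1)] ≈ 57.49
t = (x̄₁ - x̄₂) / SE = (65.71 - 67.29) / 2.8407 = -1.58 / 2.8407 = -0.556
p-value = 0.5802

Since p-value > α = 0.1, we fail to reject H₀.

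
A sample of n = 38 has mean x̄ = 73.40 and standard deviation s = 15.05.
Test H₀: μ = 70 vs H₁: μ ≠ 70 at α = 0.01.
One-sample t-test:
H₀: μ = 70
H₁: μ ≠ 70
df = n - 1 = 37
t = (x̄ - μ₀) / (s/√n) = (73.40 - 70) / (15.05/√38) = 1.393
p-value = 0.1720

Since p-value > α = 0.01, we fail to reject H₀.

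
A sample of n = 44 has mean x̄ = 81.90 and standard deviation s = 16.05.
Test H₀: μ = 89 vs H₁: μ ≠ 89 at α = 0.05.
One-sample t-test:
H₀: μ = 89
H₁: μ ≠ 89
df = n - 1 = 43
t = (x̄ - μ₀) / (s/√n) = (81.90 - 89) / (16.05/√44) = -2.934
p-value = 0.0053

Since p-value < α = 0.05, we reject H₀.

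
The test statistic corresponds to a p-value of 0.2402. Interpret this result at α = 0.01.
Since p = 0.2402 > α = 0.01, fail to reject H₀.
There is insufficient evidence to reject the null hypothesis; the result is not statistically significant at the 0.01 level.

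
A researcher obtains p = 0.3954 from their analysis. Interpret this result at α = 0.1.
Since p = 0.3954 > α = 0.1, fail to reject H₀.
There is insufficient evidence to reject the null hypothesis; the result is not statistically significant at the 0.1 level.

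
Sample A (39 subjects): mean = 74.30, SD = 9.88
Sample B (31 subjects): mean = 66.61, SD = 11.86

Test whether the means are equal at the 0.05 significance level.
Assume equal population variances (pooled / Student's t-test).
Student's two-sample t-test (equal variances):
H₀: μ₁ = μ₂
H₁: μ₁ ≠ μ₂
df = n₁ + n₂ - 2 = 68
Pooled variance s_p² = [(n₁-1)s₁² + (n₂-1)s₂²] / (n₁ + n₂ - 2) = [(38)(9.88²) + (30)(11.86²)] / 68 = 116.6049
SE = √(s_p²(1/n₁ + 1/n₂)) = √(116.6049 × (1/39 + 1/31)) = 2.5983
t = (x̄₁ - x̄₂) / SE = (74.30 - 66.61) / 2.5983 = 7.69 / 2.5983 = 2.960
p-value = 0.0042

Since p-value < α = 0.05, we reject H₀.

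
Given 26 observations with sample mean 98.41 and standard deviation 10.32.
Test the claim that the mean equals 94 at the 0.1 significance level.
One-sample t-test:
H₀: μ = 94
H₁: μ ≠ 94
df = n - 1 = 25
t = (x̄ - μ₀) / (s/√n) = (98.41 - 94) / (10.32/√26) = 2.179
p-value = 0.0390

Since p-value < α = 0.1, we reject H₀.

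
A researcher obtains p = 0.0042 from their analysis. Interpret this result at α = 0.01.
Since p = 0.0042 < α = 0.01, reject H₀.
There is sufficient evidence to reject the null hypothesis; the result is statistically significant at the 0.01 level.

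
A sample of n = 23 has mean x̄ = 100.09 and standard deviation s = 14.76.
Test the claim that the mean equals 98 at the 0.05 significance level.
One-sample t-test:
H₀: μ = 98
H₁: μ ≠ 98
df = n - 1 = 22
t = (x̄ - μ₀) / (s/√n) = (100.09 - 98) / (14.76/√23) = 0.679
p-value = 0.5042

Since p-value > α = 0.05, we fail to reject H₀.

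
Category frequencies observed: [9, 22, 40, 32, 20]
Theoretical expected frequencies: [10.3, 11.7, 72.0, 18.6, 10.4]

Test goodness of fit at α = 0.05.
Chi-square goodness of fit test:
H₀: observed counts match expected distribution
H₁: observed counts differ from expected distribution
df = k - 1 = 4
χ² = Σ(O - E)²/E
   = (9 - 10.3)²/10.3 + (22 - 11.7)²/11.7 + (40 - 72.0)²/72.0 + (32 - 18.6)²/18.6 + (20 - 10.4)²/10.4
   = 0.164 + 9.068 + 14.222 + 9.654 + 8.862
   = 41.97
p-value < 0.0001

Since p-value < α = 0.05, we reject H₀.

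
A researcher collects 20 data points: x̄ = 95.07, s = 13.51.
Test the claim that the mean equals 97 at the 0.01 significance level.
One-sample t-test:
H₀: μ = 97
H₁: μ ≠ 97
df = n - 1 = 19
t = (x̄ - μ₀) / (s/√n) = (95.07 - 97) / (13.51/√20) = -0.639
p-value = 0.5305

Since p-value > α = 0.01, we fail to reject H₀.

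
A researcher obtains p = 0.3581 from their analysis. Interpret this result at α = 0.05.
Since p = 0.3581 > α = 0.05, fail to reject H₀.
There is insufficient evidence to reject the null hypothesis; the result is not statistically significant at the 0.05 level.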